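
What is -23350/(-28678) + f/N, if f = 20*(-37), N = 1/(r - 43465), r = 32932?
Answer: 111764200055/14339 ≈ 7.7944e+6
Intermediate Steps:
N = -1/10533 (N = 1/(32932 - 43465) = 1/(-10533) = -1/10533 ≈ -9.4940e-5)
f = -740
-23350/(-28678) + f/N = -23350/(-28678) - 740/(-1/10533) = -23350*(-1/28678) - 740*(-10533) = 11675/14339 + 7794420 = 111764200055/14339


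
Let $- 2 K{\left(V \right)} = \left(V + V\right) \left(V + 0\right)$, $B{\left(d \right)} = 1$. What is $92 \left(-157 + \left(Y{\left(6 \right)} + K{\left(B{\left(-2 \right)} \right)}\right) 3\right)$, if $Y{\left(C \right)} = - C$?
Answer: $-16376$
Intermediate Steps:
$K{\left(V \right)} = - V^{2}$ ($K{\left(V \right)} = - \frac{\left(V + V\right) \left(V + 0\right)}{2} = - \frac{2 V V}{2} = - \frac{2 V^{2}}{2} = - V^{2}$)
$92 \left(-157 + \left(Y{\left(6 \right)} + K{\left(B{\left(-2 \right)} \right)}\right) 3\right) = 92 \left(-157 + \left(\left(-1\right) 6 - 1^{2}\right) 3\right) = 92 \left(-157 + \left(-6 - 1\right) 3\right) = 92 \left(-157 - 21\right) = 92 \left(-178\right) = -16376$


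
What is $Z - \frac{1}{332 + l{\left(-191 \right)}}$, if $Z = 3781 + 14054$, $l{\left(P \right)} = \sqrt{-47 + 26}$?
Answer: $\frac{1966219243}{110245} + \frac{i \sqrt{21}}{110245} \approx 17835.0 + 4.1567 \cdot 10^{-5} i$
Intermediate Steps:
$l{\left(P \right)} = i \sqrt{21}$ ($l{\left(P \right)} = \sqrt{-21} = i \sqrt{21}$)
$Z = 17835$
$Z - \frac{1}{332 + l{\left(-191 \right)}} = 17835 - \frac{1}{332 + i \sqrt{21}}$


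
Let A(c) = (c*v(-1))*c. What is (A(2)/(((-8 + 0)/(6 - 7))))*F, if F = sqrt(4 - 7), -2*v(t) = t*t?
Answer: -I*sqrt(3)/4 ≈ -0.43301*I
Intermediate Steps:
v(t) = -t**2/2 (v(t) = -t*t/2 = -t**2/2)
A(c) = -c**2/2 (A(c) = (c*(-1/2*(-1)**2))*c = (c*(-1/2*1))*c = (c*(-1/2))*c = (-c/2)*c = -c**2/2)
F = I*sqrt(3) (F = sqrt(-3) = I*sqrt(3) ≈ 1.732*I)
(A(2)/(((-8 + 0)/(6 - 7))))*F = ((-1/2*2**2)/(((-8 + 0)/(6 - 7))))*(I*sqrt(3)) = ((-1/2*4)/((-8/(-1))))*(I*sqrt(3)) = (-2/((-8*(-1))))*(I*sqrt(3)) = (-2/8)*(I*sqrt(3)) = (-2*1/8)*(I*sqrt(3)) = -I*sqrt(3)/4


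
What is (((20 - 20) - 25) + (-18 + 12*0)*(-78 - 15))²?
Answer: 2719201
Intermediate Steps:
(((20 - 20) - 25) + (-18 + 12*0)*(-78 - 15))² = ((0 - 25) + (-18 + 0)*(-93))² = (-25 - 18*(-93))² = (-25 + 1674)² = 1649² = 2719201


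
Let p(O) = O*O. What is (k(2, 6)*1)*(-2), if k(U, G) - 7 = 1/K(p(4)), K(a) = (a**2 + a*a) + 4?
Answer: -3613/258 ≈ -14.004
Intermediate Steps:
p(O) = O**2
K(a) = 4 + 2*a**2 (K(a) = (a**2 + a**2) + 4 = 2*a**2 + 4 = 4 + 2*a**2)
k(U, G) = 3613/516 (k(U, G) = 7 + 1/(4 + 2*(4**2)**2) = 7 + 1/(4 + 2*16**2) = 7 + 1/(4 + 2*256) = 7 + 1/(4 + 512) = 7 + 1/516 = 3613/516)
(k(2, 6)*1)*(-2) = ((3613/516)*1)*(-2) = (3613/516)*(-2) = -3613/258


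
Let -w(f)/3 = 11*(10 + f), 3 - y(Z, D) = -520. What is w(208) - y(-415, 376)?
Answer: -7717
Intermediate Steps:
y(Z, D) = 523 (y(Z, D) = 3 - 1*(-520) = 3 + 520 = 523)
w(f) = -330 - 33*f (w(f) = -33*(10 + f) = -3*(110 + 11*f) = -330 - 33*f)
w(208) - y(-415, 376) = (-330 - 33*208) - 1*523 = (-330 - 6864) - 523 = -7194 - 523 = -7717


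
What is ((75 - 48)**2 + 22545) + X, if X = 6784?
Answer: 30058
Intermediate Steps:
((75 - 48)**2 + 22545) + X = ((75 - 48)**2 + 22545) + 6784 = (27**2 + 22545) + 6784 = (729 + 22545) + 6784 = 23274 + 6784 = 30058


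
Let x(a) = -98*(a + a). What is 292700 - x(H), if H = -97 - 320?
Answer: 210968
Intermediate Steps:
H = -417
x(a) = -196*a
292700 - x(H) = 292700 - (-196)*(-417) = 292700 - 1*81732 = 292700 - 81732 = 210968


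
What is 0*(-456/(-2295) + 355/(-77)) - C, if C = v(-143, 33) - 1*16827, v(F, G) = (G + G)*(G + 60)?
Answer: 10689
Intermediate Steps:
v(F, G) = 2*G*(60 + G) (v(F, G) = (2*G)*(60 + G) = 2*G*(60 + G))
C = -10689 (C = 2*33*(60 + 33) - 1*16827 = 2*33*93 - 16827 = 6138 - 16827 = -10689)
0*(-456/(-2295) + 355/(-77)) - C = 0*(-456/(-2295) + 355/(-77)) - 1*(-10689) = 0*(-456*(-1/2295) + 355*(-1/77)) + 10689 = 0*(152/765 - 355/77) + 10689 = 0*(-259871/58905) + 10689 = 0 + 10689 = 10689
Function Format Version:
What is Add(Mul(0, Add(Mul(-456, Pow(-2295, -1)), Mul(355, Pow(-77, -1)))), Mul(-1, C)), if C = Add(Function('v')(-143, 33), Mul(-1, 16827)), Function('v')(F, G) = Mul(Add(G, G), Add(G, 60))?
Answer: 10689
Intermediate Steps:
Function('v')(F, G) = Mul(2, G, Add(60, G)) (Function('v')(F, G) = Mul(Mul(2, G), Add(60, G)) = Mul(2, G, Add(60, G)))
C = -10689 (C = Add(Mul(2, 33, Add(60, 33)), Mul(-1, 16827)) = Add(Mul(2, 33, 93), -16827) = Add(6138, -16827) = -10689)
Add(Mul(0, Add(Mul(-456, Pow(-2295, -1)), Mul(355, Pow(-77, -1)))), Mul(-1, C)) = Add(Mul(0, Add(Mul(-456, Pow(-2295, -1)), Mul(355, Pow(-77, -1)))), Mul(-1, -10689)) = Add(Mul(0, Add(Mul(-456, Rational(-1, 2295)), Mul(355, Rational(-1, 77)))), 10689) = Add(Mul(0, Add(Rational(152, 765), Rational(-355, 77))), 10689) = Add(Mul(0, Rational(-259871, 58905)), 10689) = Add(0, 10689) = 10689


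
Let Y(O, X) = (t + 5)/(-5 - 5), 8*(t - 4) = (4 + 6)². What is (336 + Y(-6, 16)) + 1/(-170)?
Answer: 113507/340 ≈ 333.84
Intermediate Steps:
t = 33/2 (t = 4 + (4 + 6)²/8 = 4 + (⅛)*10² = 4 + (⅛)*100 = 4 + 25/2 = 33/2 ≈ 16.500)
Y(O, X) = -43/20 (Y(O, X) = (33/2 + 5)/(-5 - 5) = (43/2)/(-10) = (43/2)*(-⅒) = -43/20)
(336 + Y(-6, 16)) + 1/(-170) = (336 - 43/20) + 1/(-170) = 6677/20 - 1/170 = 113507/340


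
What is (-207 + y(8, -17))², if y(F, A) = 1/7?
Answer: 2096704/49 ≈ 42790.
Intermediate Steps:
y(F, A) = ⅐
(-207 + y(8, -17))² = (-207 + ⅐)² = (-1448/7)² = 2096704/49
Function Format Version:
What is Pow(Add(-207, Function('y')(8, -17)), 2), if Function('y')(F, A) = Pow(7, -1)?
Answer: Rational(2096704, 49) ≈ 42790.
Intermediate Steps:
Function('y')(F, A) = Rational(1, 7)
Pow(Add(-207, Function('y')(8, -17)), 2) = Pow(Add(-207, Rational(1, 7)), 2) = Pow(Rational(-1448, 7), 2) = Rational(2096704, 49)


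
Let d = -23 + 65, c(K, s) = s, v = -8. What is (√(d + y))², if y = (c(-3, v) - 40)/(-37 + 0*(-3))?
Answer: 1602/37 ≈ 43.297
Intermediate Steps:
y = 48/37 (y = (-8 - 40)/(-37 + 0*(-3)) = -48/(-37 + 0) = -48/(-37) = -48*(-1/37) = 48/37 ≈ 1.2973)
d = 42
(√(d + y))² = (√(42 + 48/37))² = (√(1602/37))² = (3*√6586/37)² = 1602/37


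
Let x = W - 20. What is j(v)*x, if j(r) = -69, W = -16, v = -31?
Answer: 2484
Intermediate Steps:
x = -36 (x = -16 - 20 = -36)
j(v)*x = -69*(-36) = 2484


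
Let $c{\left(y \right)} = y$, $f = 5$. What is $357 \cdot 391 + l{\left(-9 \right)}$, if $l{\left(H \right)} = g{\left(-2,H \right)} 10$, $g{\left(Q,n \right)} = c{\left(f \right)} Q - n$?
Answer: $139577$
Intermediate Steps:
$g{\left(Q,n \right)} = - n + 5 Q$ ($g{\left(Q,n \right)} = 5 Q - n = - n + 5 Q$)
$l{\left(H \right)} = -100 - 10 H$ ($l{\left(H \right)} = \left(- H + 5 \left(-2\right)\right) 10 = \left(- H - 10\right) 10 = \left(-10 - H\right) 10 = -100 - 10 H$)
$357 \cdot 391 + l{\left(-9 \right)} = 357 \cdot 391 - 10 = 139587 + \left(-100 + 90\right) = 139587 - 10 = 139577$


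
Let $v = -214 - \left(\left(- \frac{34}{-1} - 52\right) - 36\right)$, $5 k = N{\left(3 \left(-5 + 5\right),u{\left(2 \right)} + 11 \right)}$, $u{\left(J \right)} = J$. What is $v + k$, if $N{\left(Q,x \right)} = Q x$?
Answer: $-160$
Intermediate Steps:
$k = 0$ ($k = \frac{3 \left(-5 + 5\right) \left(2 + 11\right)}{5} = \frac{3 \cdot 0 \cdot 13}{5} = \frac{0 \cdot 13}{5} = \frac{1}{5} \cdot 0 = 0$)
$v = -160$ ($v = -214 - \left(\left(\left(-34\right) \left(-1\right) - 52\right) - 36\right) = -214 - \left(\left(34 - 52\right) - 36\right) = -214 - \left(-18 - 36\right) = -214 - -54 = -214 + 54 = -160$)
$v + k = -160 + 0 = -160$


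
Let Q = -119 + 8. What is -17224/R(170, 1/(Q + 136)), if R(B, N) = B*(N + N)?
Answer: -21530/17 ≈ -1266.5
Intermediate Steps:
Q = -111
R(B, N) = 2*B*N (R(B, N) = B*(2*N) = 2*B*N)
-17224/R(170, 1/(Q + 136)) = -17224/(2*170/(-111 + 136)) = -17224/(2*170/25) = -17224/(2*170*(1/25)) = -17224/68/5 = -17224*5/68 = -21530/17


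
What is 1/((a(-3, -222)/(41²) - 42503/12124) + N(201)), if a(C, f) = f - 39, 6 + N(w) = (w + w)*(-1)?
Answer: -20380444/8389833059 ≈ -0.0024292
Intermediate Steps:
N(w) = -6 - 2*w (N(w) = -6 + (w + w)*(-1) = -6 + (2*w)*(-1) = -6 - 2*w)
a(C, f) = -39 + f
1/((a(-3, -222)/(41²) - 42503/12124) + N(201)) = 1/(((-39 - 222)/(41²) - 42503/12124) + (-6 - 2*201)) = 1/((-261/1681 - 42503*1/12124) + (-6 - 402)) = 1/((-261*1/1681 - 42503/12124) - 408) = 1/((-261/1681 - 42503/12124) - 408) = 1/(-74611907/20380444 - 408) = 1/(-8389833059/20380444) = -20380444/8389833059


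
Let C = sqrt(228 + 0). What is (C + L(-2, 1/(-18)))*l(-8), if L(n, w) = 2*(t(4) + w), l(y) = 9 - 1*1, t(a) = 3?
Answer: 424/9 + 16*sqrt(57) ≈ 167.91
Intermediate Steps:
l(y) = 8 (l(y) = 9 - 1 = 8)
L(n, w) = 6 + 2*w (L(n, w) = 2*(3 + w) = 6 + 2*w)
C = 2*sqrt(57) (C = sqrt(228) = 2*sqrt(57) ≈ 15.100)
(C + L(-2, 1/(-18)))*l(-8) = (2*sqrt(57) + (6 + 2/(-18)))*8 = (2*sqrt(57) + (6 + 2*(-1/18)))*8 = (2*sqrt(57) + (6 - 1/9))*8 = (2*sqrt(57) + 53/9)*8 = (53/9 + 2*sqrt(57))*8 = 424/9 + 16*sqrt(57)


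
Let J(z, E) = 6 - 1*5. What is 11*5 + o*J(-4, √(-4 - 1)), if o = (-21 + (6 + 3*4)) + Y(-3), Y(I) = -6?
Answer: 46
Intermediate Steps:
J(z, E) = 1 (J(z, E) = 6 - 5 = 1)
o = -9 (o = (-21 + (6 + 3*4)) - 6 = (-21 + (6 + 12)) - 6 = (-21 + 18) - 6 = -3 - 6 = -9)
11*5 + o*J(-4, √(-4 - 1)) = 11*5 - 9*1 = 55 - 9 = 46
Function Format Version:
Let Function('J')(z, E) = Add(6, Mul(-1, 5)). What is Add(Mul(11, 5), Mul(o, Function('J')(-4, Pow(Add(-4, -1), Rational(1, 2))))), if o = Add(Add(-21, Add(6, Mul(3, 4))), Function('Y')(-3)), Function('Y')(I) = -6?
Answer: 46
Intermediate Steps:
Function('J')(z, E) = 1 (Function('J')(z, E) = Add(6, -5) = 1)
o = -9 (o = Add(Add(-21, Add(6, Mul(3, 4))), -6) = Add(Add(-21, Add(6, 12)), -6) = Add(Add(-21, 18), -6) = Add(-3, -6) = -9)
Add(Mul(11, 5), Mul(o, Function('J')(-4, Pow(Add(-4, -1), Rational(1, 2))))) = Add(Mul(11, 5), Mul(-9, 1)) = Add(55, -9) = 46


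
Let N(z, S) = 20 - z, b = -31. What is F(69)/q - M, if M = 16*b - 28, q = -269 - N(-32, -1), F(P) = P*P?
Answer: 54481/107 ≈ 509.17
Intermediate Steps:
F(P) = P²
q = -321 (q = -269 - (20 - 1*(-32)) = -269 - (20 + 32) = -269 - 1*52 = -269 - 52 = -321)
M = -524 (M = 16*(-31) - 28 = -496 - 28 = -524)
F(69)/q - M = 69²/(-321) - 1*(-524) = 4761*(-1/321) + 524 = -1587/107 + 524 = 54481/107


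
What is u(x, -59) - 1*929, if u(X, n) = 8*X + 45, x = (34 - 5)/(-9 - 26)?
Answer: -31172/35 ≈ -890.63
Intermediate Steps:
x = -29/35 (x = 29/(-35) = 29*(-1/35) = -29/35 ≈ -0.82857)
u(X, n) = 45 + 8*X
u(x, -59) - 1*929 = (45 + 8*(-29/35)) - 1*929 = (45 - 232/35) - 929 = 1343/35 - 929 = -31172/35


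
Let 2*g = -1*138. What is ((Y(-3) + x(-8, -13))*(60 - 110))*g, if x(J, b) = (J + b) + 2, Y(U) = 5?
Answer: -48300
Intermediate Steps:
x(J, b) = 2 + J + b
g = -69 (g = (-1*138)/2 = (½)*(-138) = -69)
((Y(-3) + x(-8, -13))*(60 - 110))*g = ((5 + (2 - 8 - 13))*(60 - 110))*(-69) = ((5 - 19)*(-50))*(-69) = -14*(-50)*(-69) = 700*(-69) = -48300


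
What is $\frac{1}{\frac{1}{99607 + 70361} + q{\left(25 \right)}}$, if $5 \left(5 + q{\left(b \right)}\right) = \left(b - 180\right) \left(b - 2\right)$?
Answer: $- \frac{169968}{122037023} \approx -0.0013928$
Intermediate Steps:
$q{\left(b \right)} = -5 + \frac{\left(-180 + b\right) \left(-2 + b\right)}{5}$ ($q{\left(b \right)} = -5 + \frac{\left(b - 180\right) \left(b - 2\right)}{5} = -5 + \frac{\left(-180 + b\right) \left(-2 + b\right)}{5}$)
$\frac{1}{\frac{1}{99607 + 70361} + q{\left(25 \right)}} = \frac{1}{\frac{1}{99607 + 70361} + \left(67 - 910 + \frac{25^{2}}{5}\right)} = \frac{1}{\frac{1}{169968} + \left(67 - 910 + \frac{1}{5} \cdot 625\right)} = \frac{1}{\frac{1}{169968} + \left(67 - 910 + 125\right)} = \frac{1}{\frac{1}{169968} - 718} = \frac{1}{- \frac{122037023}{169968}} = - \frac{169968}{122037023}$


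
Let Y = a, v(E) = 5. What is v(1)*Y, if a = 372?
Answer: 1860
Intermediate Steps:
Y = 372
v(1)*Y = 5*372 = 1860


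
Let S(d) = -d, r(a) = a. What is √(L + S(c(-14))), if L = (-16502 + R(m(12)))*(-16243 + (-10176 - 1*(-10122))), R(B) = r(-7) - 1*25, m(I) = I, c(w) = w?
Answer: 2*√67363653 ≈ 16415.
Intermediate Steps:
R(B) = -32 (R(B) = -7 - 1*25 = -7 - 25 = -32)
L = 269454598 (L = (-16502 - 32)*(-16243 + (-10176 - 1*(-10122))) = -16534*(-16243 + (-10176 + 10122)) = -16534*(-16243 - 54) = -16534*(-16297) = 269454598)
√(L + S(c(-14))) = √(269454598 - 1*(-14)) = √(269454598 + 14) = √269454612 = 2*√67363653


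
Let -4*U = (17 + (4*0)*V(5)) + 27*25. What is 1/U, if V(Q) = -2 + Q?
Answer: -1/173 ≈ -0.0057803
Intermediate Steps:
U = -173 (U = -((17 + (4*0)*(-2 + 5)) + 27*25)/4 = -((17 + 0*3) + 675)/4 = -((17 + 0) + 675)/4 = -(17 + 675)/4 = -¼*692 = -173)
1/U = 1/(-173) = -1/173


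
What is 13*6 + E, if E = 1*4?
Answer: 82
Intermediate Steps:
E = 4
13*6 + E = 13*6 + 4 = 78 + 4 = 82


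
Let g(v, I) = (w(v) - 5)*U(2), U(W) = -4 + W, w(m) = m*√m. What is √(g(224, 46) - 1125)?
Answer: √(-1115 - 1792*√14) ≈ 88.431*I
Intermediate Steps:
w(m) = m^(3/2)
g(v, I) = 10 - 2*v^(3/2) (g(v, I) = (v^(3/2) - 5)*(-4 + 2) = (-5 + v^(3/2))*(-2) = 10 - 2*v^(3/2))
√(g(224, 46) - 1125) = √((10 - 1792*√14) - 1125) = √(-1115 - 1792*√14)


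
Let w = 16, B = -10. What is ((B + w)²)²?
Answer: 1296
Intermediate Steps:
((B + w)²)² = ((-10 + 16)²)² = (6²)² = 36² = 1296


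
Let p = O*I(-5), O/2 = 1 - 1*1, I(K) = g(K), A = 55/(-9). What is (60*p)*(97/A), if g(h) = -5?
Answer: 0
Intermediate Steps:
A = -55/9 (A = 55*(-⅑) = -55/9 ≈ -6.1111)
I(K) = -5
O = 0 (O = 2*(1 - 1*1) = 2*(1 - 1) = 2*0 = 0)
p = 0 (p = 0*(-5) = 0)
(60*p)*(97/A) = (60*0)*(97/(-55/9)) = 0*(97*(-9/55)) = 0*(-873/55) = 0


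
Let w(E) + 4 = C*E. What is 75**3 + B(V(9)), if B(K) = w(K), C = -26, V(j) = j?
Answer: 421637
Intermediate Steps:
w(E) = -4 - 26*E
B(K) = -4 - 26*K
75**3 + B(V(9)) = 75**3 + (-4 - 26*9) = 421875 + (-4 - 234) = 421875 - 238 = 421637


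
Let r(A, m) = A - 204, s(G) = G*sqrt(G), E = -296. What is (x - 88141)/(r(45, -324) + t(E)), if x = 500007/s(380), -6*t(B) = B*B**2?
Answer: -264423/12966691 + 1500021*sqrt(95)/936195090200 ≈ -0.020377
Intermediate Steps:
s(G) = G**(3/2)
r(A, m) = -204 + A
t(B) = -B**3/6 (t(B) = -B*B**2/6 = -B**3/6)
x = 500007*sqrt(95)/72200 (x = 500007/(380**(3/2)) = 500007/((760*sqrt(95))) = 500007*(sqrt(95)/72200) = 500007*sqrt(95)/72200 ≈ 67.500)
(x - 88141)/(r(45, -324) + t(E)) = (500007*sqrt(95)/72200 - 88141)/((-204 + 45) - 1/6*(-296)**3) = (-88141 + 500007*sqrt(95)/72200)/(-159 - 1/6*(-25934336)) = (-88141 + 500007*sqrt(95)/72200)/(-159 + 12967168/3) = (-88141 + 500007*sqrt(95)/72200)/(12966691/3) = (-88141 + 500007*sqrt(95)/72200)*(3/12966691) = -264423/12966691 + 1500021*sqrt(95)/936195090200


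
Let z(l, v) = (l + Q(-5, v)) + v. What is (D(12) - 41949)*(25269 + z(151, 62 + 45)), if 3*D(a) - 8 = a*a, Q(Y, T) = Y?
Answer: -3207987790/3 ≈ -1.0693e+9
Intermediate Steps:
z(l, v) = -5 + l + v (z(l, v) = (l - 5) + v = (-5 + l) + v = -5 + l + v)
D(a) = 8/3 + a²/3 (D(a) = 8/3 + (a*a)/3 = 8/3 + a²/3)
(D(12) - 41949)*(25269 + z(151, 62 + 45)) = ((8/3 + (⅓)*12²) - 41949)*(25269 + (-5 + 151 + (62 + 45))) = ((8/3 + (⅓)*144) - 41949)*(25269 + (-5 + 151 + 107)) = ((8/3 + 48) - 41949)*(25269 + 253) = (152/3 - 41949)*25522 = -125695/3*25522 = -3207987790/3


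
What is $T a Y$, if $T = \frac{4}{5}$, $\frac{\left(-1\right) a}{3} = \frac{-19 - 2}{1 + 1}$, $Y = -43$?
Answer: $- \frac{5418}{5} \approx -1083.6$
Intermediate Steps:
$a = \frac{63}{2}$ ($a = - 3 \frac{-19 - 2}{1 + 1} = - 3 \left(- \frac{21}{2}\right) = - 3 \left(\left(-21\right) \frac{1}{2}\right) = \left(-3\right) \left(- \frac{21}{2}\right) = \frac{63}{2} \approx 31.5$)
$T = \frac{4}{5}$ ($T = 4 \cdot \frac{1}{5} = \frac{4}{5} \approx 0.8$)
$T a Y = \frac{4}{5} \cdot \frac{63}{2} \left(-43\right) = \frac{126}{5} \left(-43\right) = - \frac{5418}{5}$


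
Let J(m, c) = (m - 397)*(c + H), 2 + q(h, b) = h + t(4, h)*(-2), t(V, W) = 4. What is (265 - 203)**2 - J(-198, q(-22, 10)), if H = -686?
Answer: -423366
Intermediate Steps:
q(h, b) = -10 + h (q(h, b) = -2 + (h + 4*(-2)) = -2 + (h - 8) = -2 + (-8 + h) = -10 + h)
J(m, c) = (-686 + c)*(-397 + m) (J(m, c) = (m - 397)*(c - 686) = (-397 + m)*(-686 + c) = (-686 + c)*(-397 + m))
(265 - 203)**2 - J(-198, q(-22, 10)) = (265 - 203)**2 - (272342 - 686*(-198) - 397*(-10 - 22) + (-10 - 22)*(-198)) = 62**2 - (272342 + 135828 - 397*(-32) - 32*(-198)) = 3844 - (272342 + 135828 + 12704 + 6336) = 3844 - 1*427210 = 3844 - 427210 = -423366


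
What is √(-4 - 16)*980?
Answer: 1960*I*√5 ≈ 4382.7*I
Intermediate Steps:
√(-4 - 16)*980 = √(-20)*980 = (2*I*√5)*980 = 1960*I*√5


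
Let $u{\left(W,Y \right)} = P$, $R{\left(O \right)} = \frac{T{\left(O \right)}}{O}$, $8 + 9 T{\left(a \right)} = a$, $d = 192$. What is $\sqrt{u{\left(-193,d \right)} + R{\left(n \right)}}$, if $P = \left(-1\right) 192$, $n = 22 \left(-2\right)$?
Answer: $\frac{i \sqrt{208945}}{33} \approx 13.852 i$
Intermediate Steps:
$T{\left(a \right)} = - \frac{8}{9} + \frac{a}{9}$
$n = -44$
$P = -192$
$R{\left(O \right)} = \frac{- \frac{8}{9} + \frac{O}{9}}{O}$
$u{\left(W,Y \right)} = -192$
$\sqrt{u{\left(-193,d \right)} + R{\left(n \right)}} = \sqrt{-192 + \frac{-8 - 44}{9 \left(-44\right)}} = \sqrt{-192 + \frac{1}{9} \left(- \frac{1}{44}\right) \left(-52\right)} = \sqrt{-192 + \frac{13}{99}} = \sqrt{- \frac{18995}{99}} = \frac{i \sqrt{208945}}{33}$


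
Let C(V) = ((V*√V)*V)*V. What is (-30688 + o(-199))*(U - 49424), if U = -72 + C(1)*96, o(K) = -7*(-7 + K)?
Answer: 1444752400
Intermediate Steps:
C(V) = V^(7/2) (C(V) = (V^(3/2)*V)*V = V^(5/2)*V = V^(7/2))
o(K) = 49 - 7*K
U = 24 (U = -72 + 1^(7/2)*96 = -72 + 1*96 = -72 + 96 = 24)
(-30688 + o(-199))*(U - 49424) = (-30688 + (49 - 7*(-199)))*(24 - 49424) = (-30688 + (49 + 1393))*(-49400) = (-30688 + 1442)*(-49400) = -29246*(-49400) = 1444752400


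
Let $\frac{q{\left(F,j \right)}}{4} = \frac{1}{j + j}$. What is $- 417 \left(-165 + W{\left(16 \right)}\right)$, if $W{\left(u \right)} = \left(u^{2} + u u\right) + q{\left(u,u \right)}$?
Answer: $- \frac{1158009}{8} \approx -1.4475 \cdot 10^{5}$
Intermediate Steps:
$q{\left(F,j \right)} = \frac{2}{j}$ ($q{\left(F,j \right)} = \frac{4}{j + j} = \frac{4}{2 j} = 4 \frac{1}{2 j} = \frac{2}{j}$)
$W{\left(u \right)} = \frac{2}{u} + 2 u^{2}$ ($W{\left(u \right)} = \left(u^{2} + u u\right) + \frac{2}{u} = \left(u^{2} + u^{2}\right) + \frac{2}{u} = 2 u^{2} + \frac{2}{u} = \frac{2}{u} + 2 u^{2}$)
$- 417 \left(-165 + W{\left(16 \right)}\right) = - 417 \left(-165 + \frac{2 \left(1 + 16^{3}\right)}{16}\right) = - 417 \left(-165 + 2 \cdot \frac{1}{16} \left(1 + 4096\right)\right) = - 417 \left(-165 + 2 \cdot \frac{1}{16} \cdot 4097\right) = - 417 \left(-165 + \frac{4097}{8}\right) = \left(-417\right) \frac{2777}{8} = - \frac{1158009}{8}$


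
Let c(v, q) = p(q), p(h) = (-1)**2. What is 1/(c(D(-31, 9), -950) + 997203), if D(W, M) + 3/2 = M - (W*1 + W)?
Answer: 1/997204 ≈ 1.0028e-6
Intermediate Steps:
p(h) = 1
D(W, M) = -3/2 + M - 2*W (D(W, M) = -3/2 + (M - (W*1 + W)) = -3/2 + (M - (W + W)) = -3/2 + (M - 2*W) = -3/2 + M - 2*W)
c(v, q) = 1
1/(c(D(-31, 9), -950) + 997203) = 1/(1 + 997203) = 1/997204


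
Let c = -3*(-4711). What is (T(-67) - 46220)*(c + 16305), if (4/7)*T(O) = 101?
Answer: -2802928887/2 ≈ -1.4015e+9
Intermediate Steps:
c = 14133
T(O) = 707/4 (T(O) = (7/4)*101 = 707/4)
(T(-67) - 46220)*(c + 16305) = (707/4 - 46220)*(14133 + 16305) = -184173/4*30438 = -2802928887/2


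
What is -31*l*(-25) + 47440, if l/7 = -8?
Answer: 4040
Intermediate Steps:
l = -56 (l = 7*(-8) = -56)
-31*l*(-25) + 47440 = -31*(-56)*(-25) + 47440 = 1736*(-25) + 47440 = -43400 + 47440 = 4040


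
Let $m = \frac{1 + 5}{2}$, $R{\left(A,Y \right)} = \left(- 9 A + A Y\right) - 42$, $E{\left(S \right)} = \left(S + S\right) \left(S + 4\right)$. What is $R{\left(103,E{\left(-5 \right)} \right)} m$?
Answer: $183$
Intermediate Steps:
$E{\left(S \right)} = 2 S \left(4 + S\right)$
$R{\left(A,Y \right)} = -42 - 9 A + A Y$
$m = 3$ ($m = 6 \cdot \frac{1}{2} = 3$)
$R{\left(103,E{\left(-5 \right)} \right)} m = \left(-42 - 927 + 103 \cdot 2 \left(-5\right) \left(4 - 5\right)\right) 3 = \left(-42 - 927 + 103 \cdot 2 \left(-5\right) \left(-1\right)\right) 3 = \left(-42 - 927 + 103 \cdot 10\right) 3 = \left(-42 - 927 + 1030\right) 3 = 61 \cdot 3 = 183$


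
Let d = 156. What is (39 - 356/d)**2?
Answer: 2050624/1521 ≈ 1348.2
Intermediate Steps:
(39 - 356/d)**2 = (39 - 356/156)**2 = (39 - 356*1/156)**2 = (39 - 89/39)**2 = (1432/39)**2 = 2050624/1521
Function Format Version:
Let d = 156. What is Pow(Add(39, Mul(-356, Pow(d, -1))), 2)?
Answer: Rational(2050624, 1521) ≈ 1348.2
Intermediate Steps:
Pow(Add(39, Mul(-356, Pow(d, -1))), 2) = Pow(Add(39, Mul(-356, Pow(156, -1))), 2) = Pow(Add(39, Mul(-356, Rational(1, 156))), 2) = Pow(Add(39, Rational(-89, 39)), 2) = Pow(Rational(1432, 39), 2) = Rational(2050624, 1521)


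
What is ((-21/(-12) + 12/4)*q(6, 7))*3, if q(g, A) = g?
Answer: 171/2 ≈ 85.500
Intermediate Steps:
((-21/(-12) + 12/4)*q(6, 7))*3 = ((-21/(-12) + 12/4)*6)*3 = ((-21*(-1/12) + 12*(1/4))*6)*3 = ((7/4 + 3)*6)*3 = ((19/4)*6)*3 = (57/2)*3 = 171/2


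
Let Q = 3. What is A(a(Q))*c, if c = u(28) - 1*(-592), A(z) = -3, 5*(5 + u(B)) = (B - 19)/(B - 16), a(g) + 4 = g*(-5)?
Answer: -35229/20 ≈ -1761.4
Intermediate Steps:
a(g) = -4 - 5*g (a(g) = -4 + g*(-5) = -4 - 5*g)
u(B) = -5 + (-19 + B)/(5*(-16 + B)) (u(B) = -5 + ((B - 19)/(B - 16))/5 = -5 + ((-19 + B)/(-16 + B))/5 = -5 + (-19 + B)/(5*(-16 + B)))
c = 11743/20 (c = 3*(127 - 8*28)/(5*(-16 + 28)) - 1*(-592) = (3/5)*(127 - 224)/12 + 592 = (3/5)*(1/12)*(-97) + 592 = -97/20 + 592 = 11743/20 ≈ 587.15)
A(a(Q))*c = -3*11743/20 = -35229/20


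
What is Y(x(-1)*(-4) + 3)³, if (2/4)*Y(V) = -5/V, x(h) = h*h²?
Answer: -1000/343 ≈ -2.9155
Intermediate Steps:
x(h) = h³
Y(V) = -10/V (Y(V) = 2*(-5/V) = -10/V)
Y(x(-1)*(-4) + 3)³ = (-10/((-1)³*(-4) + 3))³ = (-10/(-1*(-4) + 3))³ = (-10/(4 + 3))³ = (-10/7)³ = -1000/343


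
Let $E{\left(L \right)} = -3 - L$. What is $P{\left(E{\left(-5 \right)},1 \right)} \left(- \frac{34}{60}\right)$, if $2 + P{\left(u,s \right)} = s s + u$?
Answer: $- \frac{17}{30} \approx -0.56667$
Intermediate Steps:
$P{\left(u,s \right)} = -2 + u + s^{2}$ ($P{\left(u,s \right)} = -2 + \left(s s + u\right) = -2 + \left(s^{2} + u\right) = -2 + \left(u + s^{2}\right) = -2 + u + s^{2}$)
$P{\left(E{\left(-5 \right)},1 \right)} \left(- \frac{34}{60}\right) = \left(-2 - -2 + 1^{2}\right) \left(- \frac{34}{60}\right) = \left(-2 + \left(-3 + 5\right) + 1\right) \left(\left(-34\right) \frac{1}{60}\right) = \left(-2 + 2 + 1\right) \left(- \frac{17}{30}\right) = 1 \left(- \frac{17}{30}\right) = - \frac{17}{30}$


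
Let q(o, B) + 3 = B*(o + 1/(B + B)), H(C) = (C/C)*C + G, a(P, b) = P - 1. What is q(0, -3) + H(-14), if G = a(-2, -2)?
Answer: -39/2 ≈ -19.500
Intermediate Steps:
a(P, b) = -1 + P
G = -3 (G = -1 - 2 = -3)
H(C) = -3 + C (H(C) = (C/C)*C - 3 = 1*C - 3 = C - 3 = -3 + C)
q(o, B) = -3 + B*(o + 1/(2*B)) (q(o, B) = -3 + B*(o + 1/(B + B)) = -3 + B*(o + 1/(2*B)))
q(0, -3) + H(-14) = (-5/2 - 3*0) + (-3 - 14) = (-5/2 + 0) - 17 = -5/2 - 17 = -39/2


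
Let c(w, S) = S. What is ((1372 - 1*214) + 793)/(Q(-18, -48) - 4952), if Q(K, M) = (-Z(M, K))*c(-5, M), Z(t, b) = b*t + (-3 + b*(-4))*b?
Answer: -1951/23096 ≈ -0.084473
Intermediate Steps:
Z(t, b) = b*t + b*(-3 - 4*b) (Z(t, b) = b*t + (-3 - 4*b)*b = b*t + b*(-3 - 4*b))
Q(K, M) = -K*M*(-3 + M - 4*K) (Q(K, M) = (-K*(-3 + M - 4*K))*M = -K*M*(-3 + M - 4*K))
((1372 - 1*214) + 793)/(Q(-18, -48) - 4952) = ((1372 - 1*214) + 793)/(-18*(-48)*(3 - 1*(-48) + 4*(-18)) - 4952) = ((1372 - 214) + 793)/(-18*(-48)*(3 + 48 - 72) - 4952) = (1158 + 793)/(-18*(-48)*(-21) - 4952) = 1951/(-18144 - 4952) = 1951/(-23096) = 1951*(-1/23096) = -1951/23096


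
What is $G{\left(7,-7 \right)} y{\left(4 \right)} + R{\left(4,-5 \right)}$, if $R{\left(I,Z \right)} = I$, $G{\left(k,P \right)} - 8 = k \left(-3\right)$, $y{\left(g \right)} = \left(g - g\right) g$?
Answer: $4$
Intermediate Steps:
$y{\left(g \right)} = 0$ ($y{\left(g \right)} = 0 g = 0$)
$G{\left(k,P \right)} = 8 - 3 k$ ($G{\left(k,P \right)} = 8 + k \left(-3\right) = 8 - 3 k$)
$G{\left(7,-7 \right)} y{\left(4 \right)} + R{\left(4,-5 \right)} = \left(8 - 21\right) 0 + 4 = \left(-13\right) 0 + 4 = 0 + 4 = 4$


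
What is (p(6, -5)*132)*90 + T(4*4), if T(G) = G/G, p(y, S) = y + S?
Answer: 11881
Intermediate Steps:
p(y, S) = S + y
T(G) = 1
(p(6, -5)*132)*90 + T(4*4) = ((-5 + 6)*132)*90 + 1 = (1*132)*90 + 1 = 132*90 + 1 = 11880 + 1 = 11881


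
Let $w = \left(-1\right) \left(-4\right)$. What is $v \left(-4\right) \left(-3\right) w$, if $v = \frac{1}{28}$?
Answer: $\frac{12}{7} \approx 1.7143$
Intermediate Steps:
$w = 4$
$v = \frac{1}{28} \approx 0.035714$
$v \left(-4\right) \left(-3\right) w = \frac{\left(-4\right) \left(-3\right) 4}{28} = \frac{12 \cdot 4}{28} = \frac{1}{28} \cdot 48 = \frac{12}{7}$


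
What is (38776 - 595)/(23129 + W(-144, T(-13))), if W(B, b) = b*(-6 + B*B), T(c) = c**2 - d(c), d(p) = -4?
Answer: 3471/328129 ≈ 0.010578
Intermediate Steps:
T(c) = 4 + c**2 (T(c) = c**2 - 1*(-4) = c**2 + 4 = 4 + c**2)
W(B, b) = b*(-6 + B**2)
(38776 - 595)/(23129 + W(-144, T(-13))) = (38776 - 595)/(23129 + (4 + (-13)**2)*(-6 + (-144)**2)) = 38181/(23129 + (4 + 169)*(-6 + 20736)) = 38181/(23129 + 173*20730) = 38181/(23129 + 3586290) = 38181/3609419 = 38181*(1/3609419) = 3471/328129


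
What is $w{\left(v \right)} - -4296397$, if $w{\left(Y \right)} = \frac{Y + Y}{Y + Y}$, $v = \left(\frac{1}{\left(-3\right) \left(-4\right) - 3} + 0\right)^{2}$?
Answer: $4296398$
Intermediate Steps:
$v = \frac{1}{81}$ ($v = \left(\frac{1}{12 - 3} + 0\right)^{2} = \left(\frac{1}{9} + 0\right)^{2} = \left(\frac{1}{9}\right)^{2} = \frac{1}{81} \approx 0.012346$)
$w{\left(Y \right)} = 1$ ($w{\left(Y \right)} = \frac{2 Y}{2 Y} = 2 Y \frac{1}{2 Y} = 1$)
$w{\left(v \right)} - -4296397 = 1 - -4296397 = 1 + 4296397 = 4296398$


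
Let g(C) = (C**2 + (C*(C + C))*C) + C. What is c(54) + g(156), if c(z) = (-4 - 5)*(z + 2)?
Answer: 7616820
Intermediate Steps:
g(C) = C + C**2 + 2*C**3 (g(C) = (C**2 + (C*(2*C))*C) + C = (C**2 + (2*C**2)*C) + C = (C**2 + 2*C**3) + C = C + C**2 + 2*C**3)
c(z) = -18 - 9*z (c(z) = -9*(2 + z) = -18 - 9*z)
c(54) + g(156) = (-18 - 9*54) + 156*(1 + 156 + 2*156**2) = (-18 - 486) + 156*(1 + 156 + 2*24336) = -504 + 156*(1 + 156 + 48672) = -504 + 156*48829 = -504 + 7617324 = 7616820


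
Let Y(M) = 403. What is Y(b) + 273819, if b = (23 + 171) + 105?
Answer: 274222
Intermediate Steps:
b = 299 (b = 194 + 105 = 299)
Y(b) + 273819 = 403 + 273819 = 274222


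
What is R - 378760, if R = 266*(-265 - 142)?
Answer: -487022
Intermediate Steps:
R = -108262 (R = 266*(-407) = -108262)
R - 378760 = -108262 - 378760 = -487022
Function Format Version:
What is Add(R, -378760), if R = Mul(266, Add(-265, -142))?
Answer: -487022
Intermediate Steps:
R = -108262 (R = Mul(266, -407) = -108262)
Add(R, -378760) = Add(-108262, -378760) = -487022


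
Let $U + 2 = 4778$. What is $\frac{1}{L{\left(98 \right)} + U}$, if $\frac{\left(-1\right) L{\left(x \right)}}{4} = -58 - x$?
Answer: $\frac{1}{5400} \approx 0.00018519$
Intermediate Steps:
$L{\left(x \right)} = 232 + 4 x$ ($L{\left(x \right)} = - 4 \left(-58 - x\right) = 232 + 4 x$)
$U = 4776$ ($U = -2 + 4778 = 4776$)
$\frac{1}{L{\left(98 \right)} + U} = \frac{1}{\left(232 + 4 \cdot 98\right) + 4776} = \frac{1}{\left(232 + 392\right) + 4776} = \frac{1}{624 + 4776} = \frac{1}{5400}$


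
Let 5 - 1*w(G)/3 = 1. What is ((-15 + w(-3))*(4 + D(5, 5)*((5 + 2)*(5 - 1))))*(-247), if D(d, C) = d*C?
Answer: 521664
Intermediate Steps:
D(d, C) = C*d
w(G) = 12 (w(G) = 15 - 3*1 = 15 - 3 = 12)
((-15 + w(-3))*(4 + D(5, 5)*((5 + 2)*(5 - 1))))*(-247) = ((-15 + 12)*(4 + (5*5)*((5 + 2)*(5 - 1))))*(-247) = -3*(4 + 25*(7*4))*(-247) = -3*(4 + 25*28)*(-247) = -3*(4 + 700)*(-247) = -3*704*(-247) = -2112*(-247) = 521664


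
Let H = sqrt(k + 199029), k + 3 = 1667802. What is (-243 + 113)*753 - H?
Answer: -97890 - 2*sqrt(466707) ≈ -99256.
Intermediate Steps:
k = 1667799 (k = -3 + 1667802 = 1667799)
H = 2*sqrt(466707) (H = sqrt(1667799 + 199029) = sqrt(1866828) = 2*sqrt(466707) ≈ 1366.3)
(-243 + 113)*753 - H = (-243 + 113)*753 - 2*sqrt(466707) = -130*753 - 2*sqrt(466707) = -97890 - 2*sqrt(466707)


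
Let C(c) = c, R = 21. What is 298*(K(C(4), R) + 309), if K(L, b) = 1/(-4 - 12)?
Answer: 736507/8 ≈ 92063.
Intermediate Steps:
K(L, b) = -1/16 (K(L, b) = 1/(-16) = -1/16)
298*(K(C(4), R) + 309) = 298*(-1/16 + 309) = 298*(4943/16) = 736507/8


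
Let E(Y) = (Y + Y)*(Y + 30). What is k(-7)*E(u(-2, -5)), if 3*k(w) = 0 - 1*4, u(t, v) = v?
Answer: 1000/3 ≈ 333.33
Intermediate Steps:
k(w) = -4/3 (k(w) = (0 - 1*4)/3 = (0 - 4)/3 = (⅓)*(-4) = -4/3)
E(Y) = 2*Y*(30 + Y) (E(Y) = (2*Y)*(30 + Y) = 2*Y*(30 + Y))
k(-7)*E(u(-2, -5)) = -8*(-5)*(30 - 5)/3 = -8*(-5)*25/3 = -4/3*(-250) = 1000/3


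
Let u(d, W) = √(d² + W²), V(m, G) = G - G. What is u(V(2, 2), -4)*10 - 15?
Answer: 25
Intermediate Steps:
V(m, G) = 0
u(d, W) = √(W² + d²)
u(V(2, 2), -4)*10 - 15 = √((-4)² + 0²)*10 - 15 = √(16 + 0)*10 - 15 = √16*10 - 15 = 4*10 - 15 = 40 - 15 = 25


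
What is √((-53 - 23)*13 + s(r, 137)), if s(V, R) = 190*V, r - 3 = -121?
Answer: 4*I*√1463 ≈ 153.0*I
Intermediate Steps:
r = -118 (r = 3 - 121 = -118)
√((-53 - 23)*13 + s(r, 137)) = √((-53 - 23)*13 + 190*(-118)) = √(-76*13 - 22420) = √(-988 - 22420) = √(-23408) = 4*I*√1463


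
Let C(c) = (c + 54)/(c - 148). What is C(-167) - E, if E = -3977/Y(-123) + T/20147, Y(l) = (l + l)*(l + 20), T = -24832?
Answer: 2285527541/1307338830 ≈ 1.7482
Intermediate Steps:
Y(l) = 2*l*(20 + l) (Y(l) = (2*l)*(20 + l) = 2*l*(20 + l))
C(c) = (54 + c)/(-148 + c)
E = -17300435/12450846 (E = -3977*(-1/(246*(20 - 123))) - 24832/20147 = -3977/(2*(-123)*(-103)) - 24832*1/20147 = -3977/25338 - 24832/20147 = -3977*1/25338 - 24832/20147 = -97/618 - 24832/20147 = -17300435/12450846 ≈ -1.3895)
C(-167) - E = (54 - 167)/(-148 - 167) - 1*(-17300435/12450846) = -113/(-315) + 17300435/12450846 = -1/315*(-113) + 17300435/12450846 = 113/315 + 17300435/12450846 = 2285527541/1307338830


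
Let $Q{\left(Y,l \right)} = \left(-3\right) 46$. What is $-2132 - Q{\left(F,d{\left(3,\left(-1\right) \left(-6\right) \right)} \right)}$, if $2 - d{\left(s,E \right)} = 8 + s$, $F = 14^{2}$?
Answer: $-1994$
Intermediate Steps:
$F = 196$
$d{\left(s,E \right)} = -6 - s$ ($d{\left(s,E \right)} = 2 - \left(8 + s\right) = -6 - s$)
$Q{\left(Y,l \right)} = -138$
$-2132 - Q{\left(F,d{\left(3,\left(-1\right) \left(-6\right) \right)} \right)} = -2132 - -138 = -2132 + 138 = -1994$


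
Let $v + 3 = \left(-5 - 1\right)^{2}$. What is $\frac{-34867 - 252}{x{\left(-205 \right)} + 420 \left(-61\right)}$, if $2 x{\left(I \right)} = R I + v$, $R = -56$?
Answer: $\frac{70238}{39727} \approx 1.768$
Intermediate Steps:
$v = 33$ ($v = -3 + \left(-5 - 1\right)^{2} = -3 + \left(-6\right)^{2} = -3 + 36 = 33$)
$x{\left(I \right)} = \frac{33}{2} - 28 I$ ($x{\left(I \right)} = \frac{- 56 I + 33}{2} = \frac{33 - 56 I}{2} = \frac{33}{2} - 28 I$)
$\frac{-34867 - 252}{x{\left(-205 \right)} + 420 \left(-61\right)} = \frac{-34867 - 252}{\left(\frac{33}{2} - -5740\right) + 420 \left(-61\right)} = - \frac{35119}{\left(\frac{33}{2} + 5740\right) - 25620} = - \frac{35119}{\frac{11513}{2} - 25620} = - \frac{35119}{- \frac{39727}{2}} = \left(-35119\right) \left(- \frac{2}{39727}\right) = \frac{70238}{39727}$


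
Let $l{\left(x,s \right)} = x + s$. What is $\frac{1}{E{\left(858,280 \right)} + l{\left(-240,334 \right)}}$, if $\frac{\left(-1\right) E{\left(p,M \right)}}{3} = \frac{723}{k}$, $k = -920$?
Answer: $\frac{920}{88649} \approx 0.010378$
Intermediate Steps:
$E{\left(p,M \right)} = \frac{2169}{920}$ ($E{\left(p,M \right)} = - 3 \frac{723}{-920} = - 3 \cdot 723 \left(- \frac{1}{920}\right) = \left(-3\right) \left(- \frac{723}{920}\right) = \frac{2169}{920}$)
$l{\left(x,s \right)} = s + x$
$\frac{1}{E{\left(858,280 \right)} + l{\left(-240,334 \right)}} = \frac{1}{\frac{2169}{920} + \left(334 - 240\right)} = \frac{1}{\frac{2169}{920} + 94} = \frac{1}{\frac{88649}{920}} = \frac{920}{88649}$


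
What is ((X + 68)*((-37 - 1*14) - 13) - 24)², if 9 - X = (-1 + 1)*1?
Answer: 24522304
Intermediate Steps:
X = 9 (X = 9 - (-1 + 1) = 9 - 0 = 9 - 1*0 = 9 + 0 = 9)
((X + 68)*((-37 - 1*14) - 13) - 24)² = ((9 + 68)*((-37 - 1*14) - 13) - 24)² = (77*((-37 - 14) - 13) - 24)² = (77*(-51 - 13) - 24)² = (77*(-64) - 24)² = (-4928 - 24)² = (-4952)² = 24522304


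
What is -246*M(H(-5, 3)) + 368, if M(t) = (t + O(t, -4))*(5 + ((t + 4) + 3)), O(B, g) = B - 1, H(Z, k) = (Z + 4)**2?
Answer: -2830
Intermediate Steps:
H(Z, k) = (4 + Z)**2
O(B, g) = -1 + B
M(t) = (-1 + 2*t)*(12 + t) (M(t) = (t + (-1 + t))*(5 + ((t + 4) + 3)) = (-1 + 2*t)*(5 + ((4 + t) + 3)) = (-1 + 2*t)*(5 + (7 + t)) = (-1 + 2*t)*(12 + t))
-246*M(H(-5, 3)) + 368 = -246*(-12 + 2*((4 - 5)**2)**2 + 23*(4 - 5)**2) + 368 = -246*(-12 + 2*((-1)**2)**2 + 23*(-1)**2) + 368 = -246*(-12 + 2*1**2 + 23*1) + 368 = -246*(-12 + 2*1 + 23) + 368 = -246*(-12 + 2 + 23) + 368 = -246*13 + 368 = -3198 + 368 = -2830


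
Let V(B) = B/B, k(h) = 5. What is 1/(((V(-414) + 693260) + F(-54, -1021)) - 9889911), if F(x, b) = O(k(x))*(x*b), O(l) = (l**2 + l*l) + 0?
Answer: -1/6439950 ≈ -1.5528e-7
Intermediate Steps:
V(B) = 1
O(l) = 2*l**2 (O(l) = (l**2 + l**2) + 0 = 2*l**2 + 0 = 2*l**2)
F(x, b) = 50*b*x (F(x, b) = (2*5**2)*(x*b) = (2*25)*(b*x) = 50*(b*x) = 50*b*x)
1/(((V(-414) + 693260) + F(-54, -1021)) - 9889911) = 1/(((1 + 693260) + 50*(-1021)*(-54)) - 9889911) = 1/((693261 + 2756700) - 9889911) = 1/(3449961 - 9889911) = 1/(-6439950) = -1/6439950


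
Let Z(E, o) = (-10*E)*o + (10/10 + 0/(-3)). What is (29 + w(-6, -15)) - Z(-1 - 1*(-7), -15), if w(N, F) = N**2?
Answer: -836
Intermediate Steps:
Z(E, o) = 1 - 10*E*o (Z(E, o) = -10*E*o + (10*(1/10) + 0*(-1/3)) = -10*E*o + (1 + 0) = -10*E*o + 1 = 1 - 10*E*o)
(29 + w(-6, -15)) - Z(-1 - 1*(-7), -15) = (29 + (-6)**2) - (1 - 10*(-1 - 1*(-7))*(-15)) = (29 + 36) - (1 - 10*(-1 + 7)*(-15)) = 65 - (1 - 10*6*(-15)) = 65 - (1 + 900) = 65 - 1*901 = 65 - 901 = -836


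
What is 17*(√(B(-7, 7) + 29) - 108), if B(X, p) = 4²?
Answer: -1836 + 51*√5 ≈ -1722.0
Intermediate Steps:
B(X, p) = 16
17*(√(B(-7, 7) + 29) - 108) = 17*(√(16 + 29) - 108) = 17*(√45 - 108) = 17*(3*√5 - 108) = 17*(-108 + 3*√5) = -1836 + 51*√5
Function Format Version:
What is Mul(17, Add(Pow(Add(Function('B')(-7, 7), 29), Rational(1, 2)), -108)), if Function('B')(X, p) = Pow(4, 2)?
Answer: Add(-1836, Mul(51, Pow(5, Rational(1, 2)))) ≈ -1722.0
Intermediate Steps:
Function('B')(X, p) = 16
Mul(17, Add(Pow(Add(Function('B')(-7, 7), 29), Rational(1, 2)), -108)) = Mul(17, Add(Pow(Add(16, 29), Rational(1, 2)), -108)) = Mul(17, Add(Pow(45, Rational(1, 2)), -108)) = Mul(17, Add(Mul(3, Pow(5, Rational(1, 2))), -108)) = Mul(17, Add(-108, Mul(3, Pow(5, Rational(1, 2))))) = Add(-1836, Mul(51, Pow(5, Rational(1, 2))))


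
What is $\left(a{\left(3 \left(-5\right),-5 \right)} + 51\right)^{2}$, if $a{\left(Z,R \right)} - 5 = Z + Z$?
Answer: $676$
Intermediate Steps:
$a{\left(Z,R \right)} = 5 + 2 Z$ ($a{\left(Z,R \right)} = 5 + \left(Z + Z\right) = 5 + 2 Z$)
$\left(a{\left(3 \left(-5\right),-5 \right)} + 51\right)^{2} = \left(\left(5 + 2 \cdot 3 \left(-5\right)\right) + 51\right)^{2} = \left(\left(5 + 2 \left(-15\right)\right) + 51\right)^{2} = \left(\left(5 - 30\right) + 51\right)^{2} = \left(-25 + 51\right)^{2} = 26^{2} = 676$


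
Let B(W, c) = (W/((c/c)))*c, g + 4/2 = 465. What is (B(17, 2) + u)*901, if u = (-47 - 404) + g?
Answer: 41446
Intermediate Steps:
g = 463 (g = -2 + 465 = 463)
u = 12 (u = (-47 - 404) + 463 = -451 + 463 = 12)
B(W, c) = W*c (B(W, c) = (W/1)*c = (W*1)*c = W*c)
(B(17, 2) + u)*901 = (17*2 + 12)*901 = (34 + 12)*901 = 46*901 = 41446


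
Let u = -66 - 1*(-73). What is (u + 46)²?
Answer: 2809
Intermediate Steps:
u = 7 (u = -66 + 73 = 7)
(u + 46)² = (7 + 46)² = 53² = 2809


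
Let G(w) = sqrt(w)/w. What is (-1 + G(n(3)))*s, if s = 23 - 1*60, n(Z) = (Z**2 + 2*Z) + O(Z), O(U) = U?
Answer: 37 - 37*sqrt(2)/6 ≈ 28.279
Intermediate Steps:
n(Z) = Z**2 + 3*Z (n(Z) = (Z**2 + 2*Z) + Z = Z**2 + 3*Z)
s = -37 (s = 23 - 60 = -37)
G(w) = 1/sqrt(w)
(-1 + G(n(3)))*s = (-1 + 1/sqrt(3*(3 + 3)))*(-37) = (-1 + 1/sqrt(3*6))*(-37) = (-1 + 1/sqrt(18))*(-37) = (-1 + sqrt(2)/6)*(-37) = 37 - 37*sqrt(2)/6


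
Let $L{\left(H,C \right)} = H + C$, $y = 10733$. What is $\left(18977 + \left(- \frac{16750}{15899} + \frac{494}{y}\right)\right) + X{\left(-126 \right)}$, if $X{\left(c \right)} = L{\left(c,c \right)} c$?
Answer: $\frac{8656425878299}{170643967} \approx 50728.0$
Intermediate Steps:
$L{\left(H,C \right)} = C + H$
$X{\left(c \right)} = 2 c^{2}$ ($X{\left(c \right)} = \left(c + c\right) c = 2 c c = 2 c^{2}$)
$\left(18977 + \left(- \frac{16750}{15899} + \frac{494}{y}\right)\right) + X{\left(-126 \right)} = \left(18977 + \left(- \frac{16750}{15899} + \frac{494}{10733}\right)\right) + 2 \left(-126\right)^{2} = \left(18977 + \left(\left(-16750\right) \frac{1}{15899} + 494 \cdot \frac{1}{10733}\right)\right) + 2 \cdot 15876 = \left(18977 + \left(- \frac{16750}{15899} + \frac{494}{10733}\right)\right) + 31752 = \left(18977 - \frac{171923644}{170643967}\right) + 31752 = \frac{3238138638115}{170643967} + 31752 = \frac{8656425878299}{170643967}$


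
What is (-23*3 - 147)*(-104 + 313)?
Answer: -45144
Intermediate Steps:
(-23*3 - 147)*(-104 + 313) = (-69 - 147)*209 = -216*209 = -45144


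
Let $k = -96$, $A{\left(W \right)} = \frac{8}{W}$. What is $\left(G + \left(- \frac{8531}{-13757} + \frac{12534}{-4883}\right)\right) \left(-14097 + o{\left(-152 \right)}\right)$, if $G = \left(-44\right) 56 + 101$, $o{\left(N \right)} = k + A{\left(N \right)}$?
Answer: $\frac{42841161923676424}{1276333189} \approx 3.3566 \cdot 10^{7}$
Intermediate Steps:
$o{\left(N \right)} = -96 + \frac{8}{N}$
$G = -2363$ ($G = -2464 + 101 = -2363$)
$\left(G + \left(- \frac{8531}{-13757} + \frac{12534}{-4883}\right)\right) \left(-14097 + o{\left(-152 \right)}\right) = \left(-2363 + \left(- \frac{8531}{-13757} + \frac{12534}{-4883}\right)\right) \left(-14097 - \left(96 - \frac{8}{-152}\right)\right) = \left(-2363 + \left(\left(-8531\right) \left(- \frac{1}{13757}\right) + 12534 \left(- \frac{1}{4883}\right)\right)\right) \left(-14097 + \left(-96 + 8 \left(- \frac{1}{152}\right)\right)\right) = \left(-2363 + \left(\frac{8531}{13757} - \frac{12534}{4883}\right)\right) \left(-14097 - \frac{1825}{19}\right) = \left(-2363 - \frac{130773365}{67175431}\right) \left(-14097 - \frac{1825}{19}\right) = \left(- \frac{158866316818}{67175431}\right) \left(- \frac{269668}{19}\right) = \frac{42841161923676424}{1276333189}$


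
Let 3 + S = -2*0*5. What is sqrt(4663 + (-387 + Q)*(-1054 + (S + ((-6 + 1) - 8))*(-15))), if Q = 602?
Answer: I*sqrt(170347) ≈ 412.73*I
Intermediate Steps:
S = -3 (S = -3 - 2*0*5 = -3 + 0*5 = -3 + 0 = -3)
sqrt(4663 + (-387 + Q)*(-1054 + (S + ((-6 + 1) - 8))*(-15))) = sqrt(4663 + (-387 + 602)*(-1054 + (-3 + ((-6 + 1) - 8))*(-15))) = sqrt(4663 + 215*(-1054 + (-3 + (-5 - 8))*(-15))) = sqrt(4663 + 215*(-1054 + (-3 - 13)*(-15))) = sqrt(4663 + 215*(-1054 - 16*(-15))) = sqrt(4663 + 215*(-1054 + 240)) = sqrt(4663 + 215*(-814)) = sqrt(4663 - 175010) = sqrt(-170347) = I*sqrt(170347)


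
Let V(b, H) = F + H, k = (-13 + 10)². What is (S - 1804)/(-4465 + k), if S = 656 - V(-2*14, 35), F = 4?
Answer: 1187/4456 ≈ 0.26638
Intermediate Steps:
k = 9 (k = (-3)² = 9)
V(b, H) = 4 + H
S = 617 (S = 656 - (4 + 35) = 656 - 1*39 = 656 - 39 = 617)
(S - 1804)/(-4465 + k) = (617 - 1804)/(-4465 + 9) = -1187/(-4456) = -1187*(-1/4456) = 1187/4456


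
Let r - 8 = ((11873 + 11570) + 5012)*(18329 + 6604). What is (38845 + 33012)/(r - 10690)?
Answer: 71857/709457833 ≈ 0.00010128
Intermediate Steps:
r = 709468523 (r = 8 + ((11873 + 11570) + 5012)*(18329 + 6604) = 8 + (23443 + 5012)*24933 = 8 + 28455*24933 = 8 + 709468515 = 709468523)
(38845 + 33012)/(r - 10690) = (38845 + 33012)/(709468523 - 10690) = 71857/709457833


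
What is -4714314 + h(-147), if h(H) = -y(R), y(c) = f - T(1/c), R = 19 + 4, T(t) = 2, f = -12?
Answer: -4714300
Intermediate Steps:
R = 23
y(c) = -14 (y(c) = -12 - 1*2 = -12 - 2 = -14)
h(H) = 14 (h(H) = -1*(-14) = 14)
-4714314 + h(-147) = -4714314 + 14 = -4714300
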